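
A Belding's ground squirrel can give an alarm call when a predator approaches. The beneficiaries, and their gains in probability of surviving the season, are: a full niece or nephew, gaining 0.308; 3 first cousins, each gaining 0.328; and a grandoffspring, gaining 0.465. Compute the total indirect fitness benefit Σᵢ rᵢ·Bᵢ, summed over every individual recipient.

0.31625

r to a full niece or nephew = 0.25 (full aunt/uncle↔niece/nephew: two paths of length 3 through the shared grandparent pair: r = 2·(1/2)^3 = 1/4).
r to a first cousin = 1/8 (first cousins share one grandparent pair — two paths of length 4: r = 2·(1/2)^4 = 1/8).
r to a grandoffspring = 0.25 (two parent–offspring links: r = (1/2)^2 = 1/4).
Summing one r·B term per recipient: 1·0.25·0.308 + 3·0.125·0.328 + 1·0.25·0.465 = 0.31625.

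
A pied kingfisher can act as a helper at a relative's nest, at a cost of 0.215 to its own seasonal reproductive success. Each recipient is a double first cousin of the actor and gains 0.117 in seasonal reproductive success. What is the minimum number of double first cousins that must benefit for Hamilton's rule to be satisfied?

r to a double first cousin = 1/4 (double first cousins share both grandparent pairs — four paths of length 4: r = 4·(1/2)^4 = 1/4).
Hamilton's rule: n·r·B > C  ⇒  n > C/(r·B) = 0.215/(0.25·0.117) = 7.35.
The smallest integer exceeding 7.35 is 8.

8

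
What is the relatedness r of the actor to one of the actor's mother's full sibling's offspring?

0.125

Each parent–offspring link contributes a factor of 1/2, and independent paths through distinct common ancestors add.
First cousins share one grandparent pair — two paths of length 4: r = 2·(1/2)^4 = 1/8.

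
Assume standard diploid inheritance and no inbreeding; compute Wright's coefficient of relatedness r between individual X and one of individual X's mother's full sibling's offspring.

0.125

Each parent–offspring link contributes a factor of 1/2, and independent paths through distinct common ancestors add.
First cousins share one grandparent pair — two paths of length 4: r = 2·(1/2)^4 = 1/8.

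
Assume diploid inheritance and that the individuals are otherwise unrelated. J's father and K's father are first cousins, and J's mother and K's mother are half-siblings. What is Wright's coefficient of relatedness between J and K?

0.09375

With two independent routes of shared ancestry, r is the sum of the two contributions.
J and K are related in two ways: second cousins through their fathers (r = 1/32) and half first cousins through their mothers (r = 1/16).
r = 1/32 + 1/16 = 0.09375.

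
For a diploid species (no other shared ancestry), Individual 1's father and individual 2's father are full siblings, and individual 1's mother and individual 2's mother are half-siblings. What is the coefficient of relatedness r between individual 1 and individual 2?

Wright's path rule: contributions from independent ancestry routes add.
Individual 1 and individual 2 are related in two ways: first cousins through their fathers (r = 1/8) and half first cousins through their mothers (r = 1/16).
r = 1/8 + 1/16 = 0.1875.

0.1875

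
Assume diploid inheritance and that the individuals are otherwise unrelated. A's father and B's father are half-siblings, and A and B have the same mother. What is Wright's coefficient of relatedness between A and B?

With two independent routes of shared ancestry, r is the sum of the two contributions.
A and B are related in two ways: half first cousins through their fathers (r = 1/16) and half-sibs through their shared mother (r = 1/4).
r = 1/16 + 1/4 = 0.3125.

0.3125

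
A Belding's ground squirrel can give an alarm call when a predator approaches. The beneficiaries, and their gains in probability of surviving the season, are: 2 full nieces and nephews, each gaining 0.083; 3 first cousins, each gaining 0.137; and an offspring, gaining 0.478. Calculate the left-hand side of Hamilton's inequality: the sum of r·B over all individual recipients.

0.331875

r to a full niece or nephew = 1/4 (full aunt/uncle↔niece/nephew: two paths of length 3 through the shared grandparent pair: r = 2·(1/2)^3 = 1/4).
r to a first cousin = 1/8 (first cousins share one grandparent pair — two paths of length 4: r = 2·(1/2)^4 = 1/8).
r to an offspring = 1/2 (one parent–offspring link: r = (1/2)^1 = 1/2).
Summing one r·B term per recipient: 2·0.25·0.083 + 3·0.125·0.137 + 1·0.5·0.478 = 0.331875.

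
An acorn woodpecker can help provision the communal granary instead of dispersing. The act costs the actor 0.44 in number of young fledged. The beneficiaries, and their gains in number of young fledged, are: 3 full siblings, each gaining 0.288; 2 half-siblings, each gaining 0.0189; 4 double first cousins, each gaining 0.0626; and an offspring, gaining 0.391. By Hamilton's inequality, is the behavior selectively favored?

Hamilton's rule: the trait is favored when the sum of r·B over every recipient exceeds the actor's cost C.
r to a full sibling = 1/2 (full sibs share both parents — two paths of length 2: r = 2·(1/2)^2 = 1/2).
r to a half-sibling = 1/4 (half-sibs share one parent — one path of length 2: r = (1/2)^2 = 1/4).
r to a double first cousin = 1/4 (double first cousins share both grandparent pairs — four paths of length 4: r = 4·(1/2)^4 = 1/4).
r to an offspring = 0.5 (one parent–offspring link: r = (1/2)^1 = 1/2).
Summing one r·B term per recipient: 3·0.5·0.288 + 2·0.25·0.0189 + 4·0.25·0.0626 + 1·0.5·0.391 = 0.69955.
0.69955 > 0.44: the indirect benefit exceeds the cost.

Yes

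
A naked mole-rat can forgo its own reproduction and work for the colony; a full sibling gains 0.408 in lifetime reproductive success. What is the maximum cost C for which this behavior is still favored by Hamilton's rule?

r to a full sibling = 1/2 (full sibs share both parents — two paths of length 2: r = 2·(1/2)^2 = 1/2).
Hamilton's rule: n·r·B > C, so the trait is favored while C < n·r·B = 1·0.5·0.408 = 0.204.

0.204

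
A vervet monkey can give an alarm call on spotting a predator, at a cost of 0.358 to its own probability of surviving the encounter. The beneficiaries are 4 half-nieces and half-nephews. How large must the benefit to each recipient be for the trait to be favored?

0.716

r to a half-niece or half-nephew = 0.125 (half-aunt/uncle↔niece/nephew: one path of length 3: r = (1/2)^3 = 1/8).
Hamilton's rule with n recipients of equal r: n·r·B > C, so B > C/(n·r) = 0.358/(4·0.125) = 0.716.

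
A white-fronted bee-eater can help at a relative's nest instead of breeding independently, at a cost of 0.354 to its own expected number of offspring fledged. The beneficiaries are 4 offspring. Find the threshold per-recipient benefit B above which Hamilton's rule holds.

r to an offspring = 1/2 (one parent–offspring link: r = (1/2)^1 = 1/2).
Hamilton's rule with n recipients of equal r: n·r·B > C, so B > C/(n·r) = 0.354/(4·0.5) = 0.177.

0.177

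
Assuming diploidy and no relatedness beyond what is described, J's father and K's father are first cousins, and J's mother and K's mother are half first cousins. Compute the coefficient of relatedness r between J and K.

0.046875

With two independent routes of shared ancestry, r is the sum of the two contributions.
J and K are related in two ways: second cousins through their fathers (r = 1/32) and half second cousins through their mothers (r = 1/64).
r = 1/32 + 1/64 = 0.046875.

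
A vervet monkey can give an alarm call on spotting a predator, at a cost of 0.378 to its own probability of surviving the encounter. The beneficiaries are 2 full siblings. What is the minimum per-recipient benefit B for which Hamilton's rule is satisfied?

0.378

r to a full sibling = 1/2 (full sibs share both parents — two paths of length 2: r = 2·(1/2)^2 = 1/2).
Hamilton's rule with n recipients of equal r: n·r·B > C, so B > C/(n·r) = 0.378/(2·0.5) = 0.378.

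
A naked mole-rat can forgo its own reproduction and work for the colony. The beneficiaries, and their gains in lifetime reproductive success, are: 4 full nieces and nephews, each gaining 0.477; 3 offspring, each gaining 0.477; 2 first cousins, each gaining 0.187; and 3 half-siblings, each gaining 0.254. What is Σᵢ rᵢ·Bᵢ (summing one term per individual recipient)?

r to a full niece or nephew = 0.25 (full aunt/uncle↔niece/nephew: two paths of length 3 through the shared grandparent pair: r = 2·(1/2)^3 = 1/4).
r to an offspring = 1/2 (one parent–offspring link: r = (1/2)^1 = 1/2).
r to a first cousin = 0.125 (first cousins share one grandparent pair — two paths of length 4: r = 2·(1/2)^4 = 1/8).
r to a half-sibling = 1/4 (half-sibs share one parent — one path of length 2: r = (1/2)^2 = 1/4).
Summing one r·B term per recipient: 4·0.25·0.477 + 3·0.5·0.477 + 2·0.125·0.187 + 3·0.25·0.254 = 1.42975.

1.42975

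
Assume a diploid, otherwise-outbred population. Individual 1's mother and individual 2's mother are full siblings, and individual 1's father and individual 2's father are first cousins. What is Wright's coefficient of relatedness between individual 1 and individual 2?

Independent pedigree routes through distinct common ancestors add.
Individual 1 and individual 2 are related in two ways: first cousins through their mothers (r = 1/8) and second cousins through their fathers (r = 1/32).
r = 1/8 + 1/32 = 0.15625.

0.15625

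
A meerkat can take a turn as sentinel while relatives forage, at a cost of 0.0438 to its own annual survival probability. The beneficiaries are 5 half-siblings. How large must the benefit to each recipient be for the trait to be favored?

0.035

r to a half-sibling = 0.25 (half-sibs share one parent — one path of length 2: r = (1/2)^2 = 1/4).
Hamilton's rule with n recipients of equal r: n·r·B > C, so B > C/(n·r) = 0.0438/(5·0.25) = 0.035.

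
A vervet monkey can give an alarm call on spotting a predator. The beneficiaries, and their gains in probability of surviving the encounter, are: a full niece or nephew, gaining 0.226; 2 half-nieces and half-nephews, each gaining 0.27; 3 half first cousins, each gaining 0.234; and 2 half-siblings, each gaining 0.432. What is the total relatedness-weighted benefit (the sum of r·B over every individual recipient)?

r to a full niece or nephew = 0.25 (full aunt/uncle↔niece/nephew: two paths of length 3 through the shared grandparent pair: r = 2·(1/2)^3 = 1/4).
r to a half-niece or half-nephew = 1/8 (half-aunt/uncle↔niece/nephew: one path of length 3: r = (1/2)^3 = 1/8).
r to a half first cousin = 1/16 (half first cousins share one grandparent — one path of length 4: r = (1/2)^4 = 1/16).
r to a half-sibling = 0.25 (half-sibs share one parent — one path of length 2: r = (1/2)^2 = 1/4).
Summing one r·B term per recipient: 1·0.25·0.226 + 2·0.125·0.27 + 3·0.0625·0.234 + 2·0.25·0.432 = 0.383875.

0.383875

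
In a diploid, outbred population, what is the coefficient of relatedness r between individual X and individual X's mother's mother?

0.25

Each parent–offspring link contributes a factor of 1/2, and independent paths through distinct common ancestors add.
Two parent–offspring links: r = (1/2)^2 = 1/4.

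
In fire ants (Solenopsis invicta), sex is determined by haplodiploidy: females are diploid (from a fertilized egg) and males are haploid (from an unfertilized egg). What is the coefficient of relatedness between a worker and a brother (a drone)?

Her haploid brother carries none of their father's genes and a random half of their mother's genome; that half matches the maternal half of her own genome with probability 1/2: r = 1/2 · 1/2 = 1/4.

0.25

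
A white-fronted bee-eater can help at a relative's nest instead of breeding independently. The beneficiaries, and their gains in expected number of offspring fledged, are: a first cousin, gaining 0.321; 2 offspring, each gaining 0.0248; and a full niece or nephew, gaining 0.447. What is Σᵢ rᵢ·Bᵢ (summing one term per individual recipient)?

r to a first cousin = 1/8 (first cousins share one grandparent pair — two paths of length 4: r = 2·(1/2)^4 = 1/8).
r to an offspring = 0.5 (one parent–offspring link: r = (1/2)^1 = 1/2).
r to a full niece or nephew = 1/4 (full aunt/uncle↔niece/nephew: two paths of length 3 through the shared grandparent pair: r = 2·(1/2)^3 = 1/4).
Summing one r·B term per recipient: 1·0.125·0.321 + 2·0.5·0.0248 + 1·0.25·0.447 = 0.176675.

0.176675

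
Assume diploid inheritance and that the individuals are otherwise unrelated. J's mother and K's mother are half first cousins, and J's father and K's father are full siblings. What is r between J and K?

Wright's path rule: contributions from independent ancestry routes add.
J and K are related in two ways: half second cousins through their mothers (r = 1/64) and first cousins through their fathers (r = 1/8).
r = 1/64 + 1/8 = 9/64 = 0.140625.

0.140625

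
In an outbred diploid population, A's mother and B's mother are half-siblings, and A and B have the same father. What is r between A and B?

0.3125

With two independent routes of shared ancestry, r is the sum of the two contributions.
A and B are related in two ways: half first cousins through their mothers (r = 1/16) and half-sibs through their shared father (r = 1/4).
r = 1/16 + 1/4 = 0.3125.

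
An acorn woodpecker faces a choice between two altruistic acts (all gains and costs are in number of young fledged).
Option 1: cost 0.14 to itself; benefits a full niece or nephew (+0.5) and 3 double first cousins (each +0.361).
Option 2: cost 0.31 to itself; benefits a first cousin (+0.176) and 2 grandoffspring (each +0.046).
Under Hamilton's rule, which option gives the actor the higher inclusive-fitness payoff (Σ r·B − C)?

Option 1

Option 1: r to a full niece or nephew = 0.25.
Option 1: r to a double first cousin = 0.25.
Option 1: Σ r·B − C = (1·0.25·0.5 + 3·0.25·0.361) − 0.14 = 0.25575.
Option 2: r to a first cousin = 0.125.
Option 2: r to a grandoffspring = 0.25.
Option 2: Σ r·B − C = (1·0.125·0.176 + 2·0.25·0.046) − 0.31 = -0.265.
Option 1 has the higher net inclusive-fitness payoff.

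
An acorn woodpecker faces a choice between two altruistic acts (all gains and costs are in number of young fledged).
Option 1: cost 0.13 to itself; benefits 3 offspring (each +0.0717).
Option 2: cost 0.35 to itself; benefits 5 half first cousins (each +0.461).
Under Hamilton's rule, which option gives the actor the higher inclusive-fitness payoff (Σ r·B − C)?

Option 1: r to an offspring = 0.5.
Option 1: Σ r·B − C = (3·0.5·0.0717) − 0.13 = -0.02245.
Option 2: r to a half first cousin = 0.0625.
Option 2: Σ r·B − C = (5·0.0625·0.461) − 0.35 = -0.2059375.
Option 1 has the higher net inclusive-fitness payoff.

Option 1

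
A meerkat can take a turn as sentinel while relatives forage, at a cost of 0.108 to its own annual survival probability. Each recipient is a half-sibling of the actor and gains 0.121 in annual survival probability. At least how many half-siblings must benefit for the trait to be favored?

r to a half-sibling = 0.25 (half-sibs share one parent — one path of length 2: r = (1/2)^2 = 1/4).
Hamilton's rule: n·r·B > C  ⇒  n > C/(r·B) = 0.108/(0.25·0.121) = 3.57.
The smallest integer exceeding 3.57 is 4.

4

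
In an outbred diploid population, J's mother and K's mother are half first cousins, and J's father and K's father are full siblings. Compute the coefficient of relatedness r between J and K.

Relatedness sums over independent paths through distinct common ancestors.
J and K are related in two ways: half second cousins through their mothers (r = 1/64) and first cousins through their fathers (r = 1/8).
r = 1/64 + 1/8 = 9/64 = 0.140625.

0.140625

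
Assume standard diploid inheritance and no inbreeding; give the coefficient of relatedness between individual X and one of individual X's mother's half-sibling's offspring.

0.0625

Each parent–offspring link contributes a factor of 1/2, and independent paths through distinct common ancestors add.
Half first cousins share one grandparent — one path of length 4: r = (1/2)^4 = 1/16.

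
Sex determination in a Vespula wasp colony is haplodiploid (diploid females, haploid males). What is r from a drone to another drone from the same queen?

0.5

Haploid brothers each carry a random half of the queen's diploid genome, so on average they share half: r = 1/2.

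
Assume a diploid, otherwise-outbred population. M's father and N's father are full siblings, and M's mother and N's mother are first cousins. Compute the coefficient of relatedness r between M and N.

With two independent routes of shared ancestry, r is the sum of the two contributions.
M and N are related in two ways: first cousins through their fathers (r = 1/8) and second cousins through their mothers (r = 1/32).
r = 1/8 + 1/32 = 5/32 = 0.15625.

0.15625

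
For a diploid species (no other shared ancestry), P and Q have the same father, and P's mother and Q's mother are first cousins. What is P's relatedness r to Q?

Independent pedigree routes through distinct common ancestors add.
P and Q are related in two ways: half-sibs through their shared father (r = 1/4) and second cousins through their mothers (r = 1/32).
r = 1/4 + 1/32 = 0.28125.

0.28125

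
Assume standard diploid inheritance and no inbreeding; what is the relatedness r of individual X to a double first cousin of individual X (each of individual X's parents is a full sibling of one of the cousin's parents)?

Each parent–offspring link contributes a factor of 1/2, and independent paths through distinct common ancestors add.
Double first cousins share both grandparent pairs — four paths of length 4: r = 4·(1/2)^4 = 1/4.

0.25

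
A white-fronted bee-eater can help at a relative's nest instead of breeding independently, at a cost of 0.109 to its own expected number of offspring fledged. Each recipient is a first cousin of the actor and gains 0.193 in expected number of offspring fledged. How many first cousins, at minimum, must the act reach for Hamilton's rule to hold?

5

r to a first cousin = 1/8 (first cousins share one grandparent pair — two paths of length 4: r = 2·(1/2)^4 = 1/8).
Hamilton's rule: n·r·B > C  ⇒  n > C/(r·B) = 0.109/(0.125·0.193) = 4.518.
The smallest integer exceeding 4.518 is 5.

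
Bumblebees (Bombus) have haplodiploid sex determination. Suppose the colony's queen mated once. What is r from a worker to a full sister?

0.75

Haplodiploid full sisters inherit their father's entire haploid genome identically (contributing 1/2) and on average half of their mother's contribution (1/2 · 1/2 = 1/4); r = 1/2 + 1/4 = 3/4.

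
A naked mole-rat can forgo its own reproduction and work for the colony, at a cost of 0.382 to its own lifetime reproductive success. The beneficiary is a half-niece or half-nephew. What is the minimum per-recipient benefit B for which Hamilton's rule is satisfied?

r to a half-niece or half-nephew = 0.125 (half-aunt/uncle↔niece/nephew: one path of length 3: r = (1/2)^3 = 1/8).
Hamilton's rule with n recipients of equal r: n·r·B > C, so B > C/(n·r) = 0.382/(1·0.125) = 3.056.

3.056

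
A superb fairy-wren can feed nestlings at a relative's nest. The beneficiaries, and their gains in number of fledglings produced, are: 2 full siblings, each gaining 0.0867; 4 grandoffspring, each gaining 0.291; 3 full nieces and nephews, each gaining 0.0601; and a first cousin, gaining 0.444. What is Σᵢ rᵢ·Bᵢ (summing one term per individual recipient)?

r to a full sibling = 0.5 (full sibs share both parents — two paths of length 2: r = 2·(1/2)^2 = 1/2).
r to a grandoffspring = 1/4 (two parent–offspring links: r = (1/2)^2 = 1/4).
r to a full niece or nephew = 0.25 (full aunt/uncle↔niece/nephew: two paths of length 3 through the shared grandparent pair: r = 2·(1/2)^3 = 1/4).
r to a first cousin = 0.125 (first cousins share one grandparent pair — two paths of length 4: r = 2·(1/2)^4 = 1/8).
Summing one r·B term per recipient: 2·0.5·0.0867 + 4·0.25·0.291 + 3·0.25·0.0601 + 1·0.125·0.444 = 0.478275.

0.478275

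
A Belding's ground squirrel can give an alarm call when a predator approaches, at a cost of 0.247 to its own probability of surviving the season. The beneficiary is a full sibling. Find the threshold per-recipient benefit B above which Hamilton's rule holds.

r to a full sibling = 1/2 (full sibs share both parents — two paths of length 2: r = 2·(1/2)^2 = 1/2).
Hamilton's rule with n recipients of equal r: n·r·B > C, so B > C/(n·r) = 0.247/(1·0.5) = 0.494.

0.494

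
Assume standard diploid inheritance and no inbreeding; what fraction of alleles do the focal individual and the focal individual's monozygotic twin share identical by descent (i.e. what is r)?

1

Each parent–offspring link contributes a factor of 1/2, and independent paths through distinct common ancestors add.
Monozygotic twins share every allele identical by descent: r = 1.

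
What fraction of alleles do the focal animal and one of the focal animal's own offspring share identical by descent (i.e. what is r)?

Each parent–offspring link contributes a factor of 1/2, and independent paths through distinct common ancestors add.
One parent–offspring link: r = (1/2)^1 = 1/2.

0.5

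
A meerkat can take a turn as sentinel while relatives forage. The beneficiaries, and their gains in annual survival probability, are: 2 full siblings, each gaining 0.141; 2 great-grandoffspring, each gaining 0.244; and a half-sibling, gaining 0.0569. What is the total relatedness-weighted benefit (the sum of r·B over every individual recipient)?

0.216225

r to a full sibling = 1/2 (full sibs share both parents — two paths of length 2: r = 2·(1/2)^2 = 1/2).
r to a great-grandoffspring = 1/8 (three parent–offspring links: r = (1/2)^3 = 1/8).
r to a half-sibling = 0.25 (half-sibs share one parent — one path of length 2: r = (1/2)^2 = 1/4).
Summing one r·B term per recipient: 2·0.5·0.141 + 2·0.125·0.244 + 1·0.25·0.0569 = 0.216225.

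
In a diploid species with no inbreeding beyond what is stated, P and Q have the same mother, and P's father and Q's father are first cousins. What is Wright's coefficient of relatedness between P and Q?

Wright's path rule: contributions from independent ancestry routes add.
P and Q are related in two ways: half-sibs through their shared mother (r = 1/4) and second cousins through their fathers (r = 1/32).
r = 1/4 + 1/32 = 0.28125.

0.28125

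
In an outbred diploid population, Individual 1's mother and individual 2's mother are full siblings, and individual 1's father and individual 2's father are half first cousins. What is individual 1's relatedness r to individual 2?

Wright's path rule: contributions from independent ancestry routes add.
Individual 1 and individual 2 are related in two ways: first cousins through their mothers (r = 1/8) and half second cousins through their fathers (r = 1/64).
r = 1/8 + 1/64 = 9/64 = 0.140625.

0.140625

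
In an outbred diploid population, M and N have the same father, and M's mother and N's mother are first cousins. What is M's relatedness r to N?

0.28125

Independent pedigree routes through distinct common ancestors add.
M and N are related in two ways: half-sibs through their shared father (r = 1/4) and second cousins through their mothers (r = 1/32).
r = 1/4 + 1/32 = 9/32 = 0.28125.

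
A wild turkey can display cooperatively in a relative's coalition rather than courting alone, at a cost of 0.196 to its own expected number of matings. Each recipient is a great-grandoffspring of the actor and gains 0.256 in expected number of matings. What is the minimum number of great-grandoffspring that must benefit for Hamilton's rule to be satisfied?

7

r to a great-grandoffspring = 0.125 (three parent–offspring links: r = (1/2)^3 = 1/8).
Hamilton's rule: n·r·B > C  ⇒  n > C/(r·B) = 0.196/(0.125·0.256) = 6.125.
The smallest integer exceeding 6.125 is 7.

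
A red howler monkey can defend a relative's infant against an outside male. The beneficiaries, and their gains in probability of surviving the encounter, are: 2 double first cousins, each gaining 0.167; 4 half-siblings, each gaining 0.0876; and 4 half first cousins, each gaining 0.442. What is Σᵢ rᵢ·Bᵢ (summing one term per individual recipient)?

r to a double first cousin = 0.25 (double first cousins share both grandparent pairs — four paths of length 4: r = 4·(1/2)^4 = 1/4).
r to a half-sibling = 1/4 (half-sibs share one parent — one path of length 2: r = (1/2)^2 = 1/4).
r to a half first cousin = 1/16 (half first cousins share one grandparent — one path of length 4: r = (1/2)^4 = 1/16).
Summing one r·B term per recipient: 2·0.25·0.167 + 4·0.25·0.0876 + 4·0.0625·0.442 = 0.2816.

0.2816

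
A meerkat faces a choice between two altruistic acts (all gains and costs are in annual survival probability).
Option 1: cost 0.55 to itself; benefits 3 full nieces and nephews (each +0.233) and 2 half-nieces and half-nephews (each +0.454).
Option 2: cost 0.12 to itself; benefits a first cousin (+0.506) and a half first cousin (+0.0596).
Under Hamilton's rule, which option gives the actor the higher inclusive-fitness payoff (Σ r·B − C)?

Option 1: r to a full niece or nephew = 0.25.
Option 1: r to a half-niece or half-nephew = 0.125.
Option 1: Σ r·B − C = (3·0.25·0.233 + 2·0.125·0.454) − 0.55 = -0.26175.
Option 2: r to a first cousin = 0.125.
Option 2: r to a half first cousin = 0.0625.
Option 2: Σ r·B − C = (1·0.125·0.506 + 1·0.0625·0.0596) − 0.12 = -0.053025.
Option 2 has the higher net inclusive-fitness payoff.

Option 2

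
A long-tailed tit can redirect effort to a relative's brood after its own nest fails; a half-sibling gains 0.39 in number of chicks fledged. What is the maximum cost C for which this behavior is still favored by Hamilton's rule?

0.0975

r to a half-sibling = 0.25 (half-sibs share one parent — one path of length 2: r = (1/2)^2 = 1/4).
Hamilton's rule: n·r·B > C, so the trait is favored while C < n·r·B = 1·0.25·0.39 = 0.0975.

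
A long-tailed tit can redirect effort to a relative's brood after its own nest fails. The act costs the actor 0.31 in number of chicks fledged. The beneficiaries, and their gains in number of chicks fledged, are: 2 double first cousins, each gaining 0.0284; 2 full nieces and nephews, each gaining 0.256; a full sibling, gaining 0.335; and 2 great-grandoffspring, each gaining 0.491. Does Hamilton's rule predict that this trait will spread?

Yes

Hamilton's rule: the trait is favored when the sum of r·B over every recipient exceeds the actor's cost C.
r to a double first cousin = 1/4 (double first cousins share both grandparent pairs — four paths of length 4: r = 4·(1/2)^4 = 1/4).
r to a full niece or nephew = 1/4 (full aunt/uncle↔niece/nephew: two paths of length 3 through the shared grandparent pair: r = 2·(1/2)^3 = 1/4).
r to a full sibling = 0.5 (full sibs share both parents — two paths of length 2: r = 2·(1/2)^2 = 1/2).
r to a great-grandoffspring = 1/8 (three parent–offspring links: r = (1/2)^3 = 1/8).
Summing one r·B term per recipient: 2·0.25·0.0284 + 2·0.25·0.256 + 1·0.5·0.335 + 2·0.125·0.491 = 0.43245.
0.43245 > 0.31: the indirect benefit exceeds the cost.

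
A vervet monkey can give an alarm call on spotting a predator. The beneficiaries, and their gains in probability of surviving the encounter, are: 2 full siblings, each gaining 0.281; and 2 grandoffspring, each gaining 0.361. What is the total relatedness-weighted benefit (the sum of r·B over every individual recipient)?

0.4615

r to a full sibling = 1/2 (full sibs share both parents — two paths of length 2: r = 2·(1/2)^2 = 1/2).
r to a grandoffspring = 0.25 (two parent–offspring links: r = (1/2)^2 = 1/4).
Summing one r·B term per recipient: 2·0.5·0.281 + 2·0.25·0.361 = 0.4615.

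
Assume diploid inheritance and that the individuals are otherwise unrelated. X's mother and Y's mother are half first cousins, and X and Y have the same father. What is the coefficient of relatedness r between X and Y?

0.265625

Wright's path rule: contributions from independent ancestry routes add.
X and Y are related in two ways: half second cousins through their mothers (r = 1/64) and half-sibs through their shared father (r = 1/4).
r = 1/64 + 1/4 = 17/64 = 0.265625.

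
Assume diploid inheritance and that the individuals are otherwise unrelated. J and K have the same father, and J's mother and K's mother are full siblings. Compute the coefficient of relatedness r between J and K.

0.375

Independent pedigree routes through distinct common ancestors add.
J and K are related in two ways: half-sibs through their shared father (r = 1/4) and first cousins through their mothers (r = 1/8).
r = 1/4 + 1/8 = 0.375.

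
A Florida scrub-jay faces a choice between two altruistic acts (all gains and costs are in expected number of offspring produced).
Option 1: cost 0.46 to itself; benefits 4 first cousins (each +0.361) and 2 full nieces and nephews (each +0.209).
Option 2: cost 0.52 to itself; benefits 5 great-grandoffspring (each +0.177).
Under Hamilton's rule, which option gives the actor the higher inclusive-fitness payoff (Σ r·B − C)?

Option 1

Option 1: r to a first cousin = 0.125.
Option 1: r to a full niece or nephew = 0.25.
Option 1: Σ r·B − C = (4·0.125·0.361 + 2·0.25·0.209) − 0.46 = -0.175.
Option 2: r to a great-grandoffspring = 0.125.
Option 2: Σ r·B − C = (5·0.125·0.177) − 0.52 = -0.409375.
Option 1 has the higher net inclusive-fitness payoff.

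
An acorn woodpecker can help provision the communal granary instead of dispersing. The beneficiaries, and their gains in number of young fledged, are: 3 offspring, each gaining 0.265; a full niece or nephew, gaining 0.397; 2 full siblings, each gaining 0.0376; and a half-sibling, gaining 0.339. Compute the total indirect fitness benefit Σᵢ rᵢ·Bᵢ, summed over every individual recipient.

0.6191

r to an offspring = 0.5 (one parent–offspring link: r = (1/2)^1 = 1/2).
r to a full niece or nephew = 0.25 (full aunt/uncle↔niece/nephew: two paths of length 3 through the shared grandparent pair: r = 2·(1/2)^3 = 1/4).
r to a full sibling = 0.5 (full sibs share both parents — two paths of length 2: r = 2·(1/2)^2 = 1/2).
r to a half-sibling = 1/4 (half-sibs share one parent — one path of length 2: r = (1/2)^2 = 1/4).
Summing one r·B term per recipient: 3·0.5·0.265 + 1·0.25·0.397 + 2·0.5·0.0376 + 1·0.25·0.339 = 0.6191.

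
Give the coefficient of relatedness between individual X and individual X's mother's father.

Each parent–offspring link contributes a factor of 1/2, and independent paths through distinct common ancestors add.
Two parent–offspring links: r = (1/2)^2 = 1/4.

0.25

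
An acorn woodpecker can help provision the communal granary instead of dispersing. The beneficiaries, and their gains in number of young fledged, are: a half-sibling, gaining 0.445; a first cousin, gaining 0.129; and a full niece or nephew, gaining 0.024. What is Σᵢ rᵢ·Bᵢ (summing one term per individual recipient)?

r to a half-sibling = 0.25 (half-sibs share one parent — one path of length 2: r = (1/2)^2 = 1/4).
r to a first cousin = 0.125 (first cousins share one grandparent pair — two paths of length 4: r = 2·(1/2)^4 = 1/8).
r to a full niece or nephew = 1/4 (full aunt/uncle↔niece/nephew: two paths of length 3 through the shared grandparent pair: r = 2·(1/2)^3 = 1/4).
Summing one r·B term per recipient: 1·0.25·0.445 + 1·0.125·0.129 + 1·0.25·0.024 = 0.133375.

0.133375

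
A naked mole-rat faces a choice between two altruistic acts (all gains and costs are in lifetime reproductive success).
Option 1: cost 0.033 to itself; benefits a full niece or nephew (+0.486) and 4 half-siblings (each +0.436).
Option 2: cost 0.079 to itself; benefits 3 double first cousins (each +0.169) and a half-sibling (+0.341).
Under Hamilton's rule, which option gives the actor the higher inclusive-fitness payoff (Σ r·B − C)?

Option 1

Option 1: r to a full niece or nephew = 0.25.
Option 1: r to a half-sibling = 0.25.
Option 1: Σ r·B − C = (1·0.25·0.486 + 4·0.25·0.436) − 0.033 = 0.5245.
Option 2: r to a double first cousin = 0.25.
Option 2: r to a half-sibling = 0.25.
Option 2: Σ r·B − C = (3·0.25·0.169 + 1·0.25·0.341) − 0.079 = 0.133.
Option 1 has the higher net inclusive-fitness payoff.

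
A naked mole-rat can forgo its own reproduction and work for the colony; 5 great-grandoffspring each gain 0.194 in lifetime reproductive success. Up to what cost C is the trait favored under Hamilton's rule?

r to a great-grandoffspring = 0.125 (three parent–offspring links: r = (1/2)^3 = 1/8).
Hamilton's rule: n·r·B > C, so the trait is favored while C < n·r·B = 5·0.125·0.194 = 0.12125.

0.12125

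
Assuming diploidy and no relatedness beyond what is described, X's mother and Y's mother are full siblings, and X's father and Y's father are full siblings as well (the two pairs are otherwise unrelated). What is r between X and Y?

0.25

With two independent routes of shared ancestry, r is the sum of the two contributions.
X and Y are related in two ways: first cousins through their mothers (r = 1/8) and first cousins through their fathers (r = 1/8) — i.e. double first cousins.
r = 1/8 + 1/8 = 0.25.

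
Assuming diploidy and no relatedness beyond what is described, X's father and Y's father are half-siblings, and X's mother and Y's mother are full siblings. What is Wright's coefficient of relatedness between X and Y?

0.1875

Independent pedigree routes through distinct common ancestors add.
X and Y are related in two ways: half first cousins through their fathers (r = 1/16) and first cousins through their mothers (r = 1/8).
r = 1/16 + 1/8 = 3/16 = 0.1875.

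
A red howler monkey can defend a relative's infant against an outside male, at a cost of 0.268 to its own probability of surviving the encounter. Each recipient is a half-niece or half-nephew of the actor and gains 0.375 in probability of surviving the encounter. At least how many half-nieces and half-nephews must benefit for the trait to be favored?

r to a half-niece or half-nephew = 0.125 (half-aunt/uncle↔niece/nephew: one path of length 3: r = (1/2)^3 = 1/8).
Hamilton's rule: n·r·B > C  ⇒  n > C/(r·B) = 0.268/(0.125·0.375) = 5.717.
The smallest integer exceeding 5.717 is 6.

6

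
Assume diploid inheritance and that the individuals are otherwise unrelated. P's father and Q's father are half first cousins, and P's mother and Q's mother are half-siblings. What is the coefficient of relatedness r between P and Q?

0.078125

Wright's path rule: contributions from independent ancestry routes add.
P and Q are related in two ways: half second cousins through their fathers (r = 1/64) and half first cousins through their mothers (r = 1/16).
r = 1/64 + 1/16 = 0.078125.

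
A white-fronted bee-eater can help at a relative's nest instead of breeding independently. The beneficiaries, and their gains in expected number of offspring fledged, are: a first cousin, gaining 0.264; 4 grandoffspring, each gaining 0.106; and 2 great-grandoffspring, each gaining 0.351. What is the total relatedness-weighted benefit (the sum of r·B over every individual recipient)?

0.22675

r to a first cousin = 1/8 (first cousins share one grandparent pair — two paths of length 4: r = 2·(1/2)^4 = 1/8).
r to a grandoffspring = 0.25 (two parent–offspring links: r = (1/2)^2 = 1/4).
r to a great-grandoffspring = 1/8 (three parent–offspring links: r = (1/2)^3 = 1/8).
Summing one r·B term per recipient: 1·0.125·0.264 + 4·0.25·0.106 + 2·0.125·0.351 = 0.22675.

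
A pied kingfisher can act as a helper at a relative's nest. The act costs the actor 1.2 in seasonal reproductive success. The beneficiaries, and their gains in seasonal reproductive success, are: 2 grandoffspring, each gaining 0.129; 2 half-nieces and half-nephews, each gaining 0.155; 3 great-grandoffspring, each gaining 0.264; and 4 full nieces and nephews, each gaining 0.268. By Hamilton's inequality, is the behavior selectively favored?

No

Hamilton's rule: the trait is favored when the sum of r·B over every recipient exceeds the actor's cost C.
r to a grandoffspring = 0.25 (two parent–offspring links: r = (1/2)^2 = 1/4).
r to a half-niece or half-nephew = 1/8 (half-aunt/uncle↔niece/nephew: one path of length 3: r = (1/2)^3 = 1/8).
r to a great-grandoffspring = 1/8 (three parent–offspring links: r = (1/2)^3 = 1/8).
r to a full niece or nephew = 1/4 (full aunt/uncle↔niece/nephew: two paths of length 3 through the shared grandparent pair: r = 2·(1/2)^3 = 1/4).
Summing one r·B term per recipient: 2·0.25·0.129 + 2·0.125·0.155 + 3·0.125·0.264 + 4·0.25·0.268 = 0.47025.
0.47025 < 1.2: the indirect benefit is less than the cost.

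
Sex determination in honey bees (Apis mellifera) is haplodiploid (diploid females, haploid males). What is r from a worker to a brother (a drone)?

Her haploid brother carries none of their father's genes and a random half of their mother's genome; that half matches the maternal half of her own genome with probability 1/2: r = 1/2 · 1/2 = 1/4.

0.25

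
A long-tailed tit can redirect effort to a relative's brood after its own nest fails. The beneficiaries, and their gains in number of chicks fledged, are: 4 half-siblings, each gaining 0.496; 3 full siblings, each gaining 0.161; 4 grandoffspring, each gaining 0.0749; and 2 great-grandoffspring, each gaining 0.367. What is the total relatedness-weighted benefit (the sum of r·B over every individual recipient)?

0.90415

r to a half-sibling = 0.25 (half-sibs share one parent — one path of length 2: r = (1/2)^2 = 1/4).
r to a full sibling = 1/2 (full sibs share both parents — two paths of length 2: r = 2·(1/2)^2 = 1/2).
r to a grandoffspring = 0.25 (two parent–offspring links: r = (1/2)^2 = 1/4).
r to a great-grandoffspring = 1/8 (three parent–offspring links: r = (1/2)^3 = 1/8).
Summing one r·B term per recipient: 4·0.25·0.496 + 3·0.5·0.161 + 4·0.25·0.0749 + 2·0.125·0.367 = 0.90415.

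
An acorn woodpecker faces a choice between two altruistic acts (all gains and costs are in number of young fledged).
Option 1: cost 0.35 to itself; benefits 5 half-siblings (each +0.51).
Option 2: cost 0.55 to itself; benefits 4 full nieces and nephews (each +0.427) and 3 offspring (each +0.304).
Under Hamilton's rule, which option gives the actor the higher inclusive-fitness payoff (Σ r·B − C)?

Option 1: r to a half-sibling = 0.25.
Option 1: Σ r·B − C = (5·0.25·0.51) − 0.35 = 0.2875.
Option 2: r to a full niece or nephew = 0.25.
Option 2: r to an offspring = 0.5.
Option 2: Σ r·B − C = (4·0.25·0.427 + 3·0.5·0.304) − 0.55 = 0.333.
Option 2 has the higher net inclusive-fitness payoff.

Option 2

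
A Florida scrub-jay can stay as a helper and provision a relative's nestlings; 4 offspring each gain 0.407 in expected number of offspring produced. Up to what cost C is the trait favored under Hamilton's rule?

r to an offspring = 0.5 (one parent–offspring link: r = (1/2)^1 = 1/2).
Hamilton's rule: n·r·B > C, so the trait is favored while C < n·r·B = 4·0.5·0.407 = 0.814.

0.814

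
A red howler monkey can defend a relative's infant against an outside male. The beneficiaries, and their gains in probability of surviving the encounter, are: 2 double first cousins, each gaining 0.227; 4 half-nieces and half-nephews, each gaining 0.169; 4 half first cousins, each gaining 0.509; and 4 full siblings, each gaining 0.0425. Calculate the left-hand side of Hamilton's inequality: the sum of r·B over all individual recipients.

r to a double first cousin = 1/4 (double first cousins share both grandparent pairs — four paths of length 4: r = 4·(1/2)^4 = 1/4).
r to a half-niece or half-nephew = 1/8 (half-aunt/uncle↔niece/nephew: one path of length 3: r = (1/2)^3 = 1/8).
r to a half first cousin = 1/16 (half first cousins share one grandparent — one path of length 4: r = (1/2)^4 = 1/16).
r to a full sibling = 1/2 (full sibs share both parents — two paths of length 2: r = 2·(1/2)^2 = 1/2).
Summing one r·B term per recipient: 2·0.25·0.227 + 4·0.125·0.169 + 4·0.0625·0.509 + 4·0.5·0.0425 = 0.41025.

0.41025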